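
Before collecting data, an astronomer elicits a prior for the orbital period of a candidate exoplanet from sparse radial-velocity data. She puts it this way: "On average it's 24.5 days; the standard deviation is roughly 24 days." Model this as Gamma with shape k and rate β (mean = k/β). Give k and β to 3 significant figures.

For Gamma(k, rate β): mean = k/β, variance = k/β², so CV = 1/√k.
CV = SD/mean = 24/24.5 = 0.9796, hence k = 1/CV² = 1.04.
Then β = k/mean = 1.04/24.5 = 0.0425.

k ≈ 1.04, β ≈ 0.0425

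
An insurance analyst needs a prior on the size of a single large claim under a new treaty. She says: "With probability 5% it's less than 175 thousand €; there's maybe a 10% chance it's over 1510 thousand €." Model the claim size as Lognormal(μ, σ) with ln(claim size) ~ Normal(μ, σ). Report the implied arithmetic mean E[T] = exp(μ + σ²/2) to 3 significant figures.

E[T] ≈ 771 thousand €

If T ~ Lognormal(μ,σ) then ln T ~ Normal(μ,σ), so the p-quantile of ln T is μ + z_p·σ.
ln(175) = 5.165 and ln(1510) = 7.32; z_{0.05} = -1.645, z_{0.9} = 1.282.
σ = (7.32 − 5.165)/(1.282 − (-1.645)) = 0.736.
μ = 5.165 − (-1.645)·0.736 = 6.376.
E[T] = exp(μ + σ²/2) = exp(6.376 + 0.2712) = 771 thousand €.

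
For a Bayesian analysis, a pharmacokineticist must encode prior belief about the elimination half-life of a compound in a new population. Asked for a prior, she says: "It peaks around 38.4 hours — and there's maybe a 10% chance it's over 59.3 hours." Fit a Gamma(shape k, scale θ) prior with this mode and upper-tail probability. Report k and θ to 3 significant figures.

k ≈ 10.9, θ ≈ 3.88

Gamma(k,θ) with k>1 has mode (k−1)θ, so θ = 38.4/(k−1).
Need P(X < 59.3) = 0.9 with θ tied to k this way. Start at k = 2, θ = 38.4: P(X<59.3) ≈ 0.457.
Too low — raise k to concentrate. Iterating converges to k ≈ 10.9.
Then θ = 38.4/(10.9−1) ≈ 3.88.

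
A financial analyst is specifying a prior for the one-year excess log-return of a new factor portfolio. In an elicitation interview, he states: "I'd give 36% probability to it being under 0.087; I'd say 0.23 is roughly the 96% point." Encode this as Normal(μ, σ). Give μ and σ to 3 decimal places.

μ = 0.111, σ = 0.068

The p-quantile of Normal(μ,σ) is μ + z_p·σ, with z_{0.36} = -0.3585 and z_{0.96} = 1.751.
Eliminate σ: μ = (z₂·x₁ − z₁·x₂)/(z₂ − z₁) = (1.751·0.087 − (-0.3585)·0.23)/2.109 = 0.111.
Then σ = (x₂ − x₁)/(z₂ − z₁) = (0.23 − 0.087)/2.109 = 0.068.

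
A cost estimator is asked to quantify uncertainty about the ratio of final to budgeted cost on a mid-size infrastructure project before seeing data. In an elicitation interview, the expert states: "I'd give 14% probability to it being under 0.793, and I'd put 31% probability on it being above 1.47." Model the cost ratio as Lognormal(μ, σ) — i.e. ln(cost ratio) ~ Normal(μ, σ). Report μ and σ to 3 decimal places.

μ ≈ 0.191, σ ≈ 0.392

If T ~ Lognormal(μ,σ) then ln T ~ Normal(μ,σ), so the p-quantile of ln T is μ + z_p·σ.
ln(0.793) = -0.2319 and ln(1.47) = 0.3853; z_{0.14} = -1.08, z_{0.69} = 0.4959.
σ = (0.3853 − -0.2319)/(0.4959 − (-1.08)) = 0.392.
μ = -0.2319 − (-1.08)·0.392 = 0.191.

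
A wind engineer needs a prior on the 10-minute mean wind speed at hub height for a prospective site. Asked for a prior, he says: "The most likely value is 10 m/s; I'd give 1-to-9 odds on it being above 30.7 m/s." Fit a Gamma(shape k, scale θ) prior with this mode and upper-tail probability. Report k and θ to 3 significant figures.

Gamma(k,θ) with k>1 has mode (k−1)θ, so θ = 10/(k−1).
Need P(X < 30.7) = 0.9 with θ tied to k this way. Start at k = 2, θ = 10: P(X<30.7) ≈ 0.811.
Too low — raise k to concentrate. Iterating converges to k ≈ 2.51.
Then θ = 10/(2.51−1) ≈ 6.63.

k ≈ 2.51, θ ≈ 6.63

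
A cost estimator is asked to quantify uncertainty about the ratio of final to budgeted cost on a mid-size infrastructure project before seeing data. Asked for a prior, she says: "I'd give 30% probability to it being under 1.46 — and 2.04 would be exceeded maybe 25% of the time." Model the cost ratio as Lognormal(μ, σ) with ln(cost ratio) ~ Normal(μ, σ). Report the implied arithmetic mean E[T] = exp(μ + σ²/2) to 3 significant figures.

E[T] ≈ 1.76

If T ~ Lognormal(μ,σ) then ln T ~ Normal(μ,σ), so the p-quantile of ln T is μ + z_p·σ.
ln(1.46) = 0.3784 and ln(2.04) = 0.7129; z_{0.3} = -0.5244, z_{0.75} = 0.6745.
σ = (0.7129 − 0.3784)/(0.6745 − (-0.5244)) = 0.279.
μ = 0.3784 − (-0.5244)·0.279 = 0.525.
E[T] = exp(μ + σ²/2) = exp(0.525 + 0.0389) = 1.76.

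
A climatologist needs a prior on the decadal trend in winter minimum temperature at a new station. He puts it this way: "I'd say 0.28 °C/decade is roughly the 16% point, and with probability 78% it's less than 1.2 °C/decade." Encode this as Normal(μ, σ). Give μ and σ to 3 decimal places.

For Normal(μ,σ), the p-quantile is μ + z_p·σ. Here z_{0.16} = -0.9945, z_{0.78} = 0.7722.
So 0.28 = μ − 0.9945σ and 1.2 = μ + 0.7722σ.
Subtracting: σ = (1.2 − 0.28)/(0.7722 − (-0.9945)) = 0.521.
Then μ = 0.28 − (-0.9945)·0.521 = 0.798.

μ = 0.798, σ = 0.521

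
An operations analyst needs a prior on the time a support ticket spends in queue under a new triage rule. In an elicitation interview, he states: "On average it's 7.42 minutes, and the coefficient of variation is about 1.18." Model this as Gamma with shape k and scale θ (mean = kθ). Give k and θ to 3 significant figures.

For Gamma(k, scale θ): mean = kθ, variance = kθ², so CV = 1/√k.
CV = 1.18, hence k = 1/CV² = 0.718.
Then θ = mean/k = 7.42/0.718 = 10.3.

k ≈ 0.718, θ ≈ 10.3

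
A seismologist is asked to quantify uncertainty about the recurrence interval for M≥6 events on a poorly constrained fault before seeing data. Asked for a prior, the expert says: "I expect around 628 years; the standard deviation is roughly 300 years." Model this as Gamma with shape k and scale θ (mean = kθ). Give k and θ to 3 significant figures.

k ≈ 4.38, θ ≈ 143

For Gamma(k, scale θ): mean = kθ, variance = kθ², so CV = 1/√k.
CV = SD/mean = 300/628 = 0.4777, hence k = 1/CV² = 4.38.
Then θ = mean/k = 628/4.38 = 143.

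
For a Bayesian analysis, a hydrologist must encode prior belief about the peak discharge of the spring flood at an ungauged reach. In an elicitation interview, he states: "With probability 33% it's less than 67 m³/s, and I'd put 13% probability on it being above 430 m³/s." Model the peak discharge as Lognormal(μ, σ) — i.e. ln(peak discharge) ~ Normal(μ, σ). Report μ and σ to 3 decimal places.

If T ~ Lognormal(μ,σ) then ln T ~ Normal(μ,σ), so the p-quantile of ln T is μ + z_p·σ.
ln(67) = 4.205 and ln(430) = 6.064; z_{0.33} = -0.4399, z_{0.87} = 1.126.
σ = (6.064 − 4.205)/(1.126 − (-0.4399)) = 1.187.
μ = 4.205 − (-0.4399)·1.187 = 4.727.

μ ≈ 4.727, σ ≈ 1.187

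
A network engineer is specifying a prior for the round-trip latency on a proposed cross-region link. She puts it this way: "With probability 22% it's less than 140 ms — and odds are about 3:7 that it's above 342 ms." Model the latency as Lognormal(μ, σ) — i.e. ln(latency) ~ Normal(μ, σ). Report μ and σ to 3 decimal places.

If T ~ Lognormal(μ,σ) then ln T ~ Normal(μ,σ), so the p-quantile of ln T is μ + z_p·σ.
ln(140) = 4.942 and ln(342) = 5.835; z_{0.22} = -0.7722, z_{0.7} = 0.5244.
σ = (5.835 − 4.942)/(0.5244 − (-0.7722)) = 0.689.
μ = 4.942 − (-0.7722)·0.689 = 5.474.

μ ≈ 5.474, σ ≈ 0.689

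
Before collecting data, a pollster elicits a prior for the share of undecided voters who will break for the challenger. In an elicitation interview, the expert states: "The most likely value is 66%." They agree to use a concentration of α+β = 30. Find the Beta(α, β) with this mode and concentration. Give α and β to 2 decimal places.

α = 19.48, β = 10.52

For α,β > 1 the Beta mode is (α−1)/(α+β−2). With α+β = 30, the mode is (α−1)/28.
Set (α−1)/28 = 0.66 → α = 1 + 0.66·28 = 19.48.
β = 30 − α = 10.52.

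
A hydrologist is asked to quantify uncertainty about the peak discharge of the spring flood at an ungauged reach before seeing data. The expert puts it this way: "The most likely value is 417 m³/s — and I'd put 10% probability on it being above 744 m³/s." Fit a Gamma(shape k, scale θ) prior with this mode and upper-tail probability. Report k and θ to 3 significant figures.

Gamma(k,θ) with k>1 has mode (k−1)θ, so θ = 417/(k−1).
Need P(X < 744) = 0.9 with θ tied to k this way. Start at k = 2, θ = 417: P(X<744) ≈ 0.532.
Too low — raise k to concentrate. Iterating converges to k ≈ 6.68.
Then θ = 417/(6.68−1) ≈ 73.5.

k ≈ 6.68, θ ≈ 73.5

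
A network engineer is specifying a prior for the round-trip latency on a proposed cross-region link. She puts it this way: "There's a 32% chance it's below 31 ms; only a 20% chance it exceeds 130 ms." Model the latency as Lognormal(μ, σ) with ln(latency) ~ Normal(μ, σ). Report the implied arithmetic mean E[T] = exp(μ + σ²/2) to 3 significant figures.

E[T] ≈ 94.2 ms

If T ~ Lognormal(μ,σ) then ln T ~ Normal(μ,σ), so the p-quantile of ln T is μ + z_p·σ.
ln(31) = 3.434 and ln(130) = 4.868; z_{0.32} = -0.4677, z_{0.8} = 0.8416.
σ = (4.868 − 3.434)/(0.8416 − (-0.4677)) = 1.095.
μ = 3.434 − (-0.4677)·1.095 = 3.946.
E[T] = exp(μ + σ²/2) = exp(3.946 + 0.5994) = 94.2 ms.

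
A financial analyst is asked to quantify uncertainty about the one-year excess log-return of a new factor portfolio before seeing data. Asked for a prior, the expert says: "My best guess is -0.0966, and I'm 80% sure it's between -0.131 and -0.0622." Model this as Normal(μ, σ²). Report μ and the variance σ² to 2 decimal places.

A symmetric 80% interval runs μ ± z·σ with z = 1.282.
Half-width = 0.0344, so σ = 0.0344/1.282 = 0.027 and σ² = 0.00.
μ is the stated best guess, -0.10.

μ = -0.10, σ² = 0.00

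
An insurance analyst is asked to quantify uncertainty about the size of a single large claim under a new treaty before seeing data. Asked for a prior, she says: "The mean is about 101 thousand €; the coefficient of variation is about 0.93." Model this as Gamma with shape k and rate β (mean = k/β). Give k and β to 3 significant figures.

For Gamma(k, rate β): mean = k/β, variance = k/β², so CV = 1/√k.
CV = 0.93, hence k = 1/CV² = 1.16.
Then β = k/mean = 1.16/101 = 0.0114.

k ≈ 1.16, β ≈ 0.0114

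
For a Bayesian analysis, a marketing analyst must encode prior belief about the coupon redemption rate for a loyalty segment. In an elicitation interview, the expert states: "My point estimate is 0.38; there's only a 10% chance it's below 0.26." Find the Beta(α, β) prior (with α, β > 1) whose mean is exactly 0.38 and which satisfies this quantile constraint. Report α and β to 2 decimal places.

α ≈ 9.70, β ≈ 15.83

With mean 0.38 fixed, write α = 0.38s, β = 0.62s where s = α+β.
Need P(θ < 0.26) = 0.1 under Beta(0.38s, 0.62s). Normal approximation: (q−m)/√(m(1−m)/s) ≈ z_{0.1} = -1.28, so s ≈ 0.38·0.62·(-1.28)²/(0.26−0.38)² = 26.9.
At s = 26.9: P(θ<0.26) ≈ 0.094. Adjusting to match 0.1 gives s ≈ 25.53.
So α = 0.38·25.53 ≈ 9.70, β = 0.62·25.53 ≈ 15.83.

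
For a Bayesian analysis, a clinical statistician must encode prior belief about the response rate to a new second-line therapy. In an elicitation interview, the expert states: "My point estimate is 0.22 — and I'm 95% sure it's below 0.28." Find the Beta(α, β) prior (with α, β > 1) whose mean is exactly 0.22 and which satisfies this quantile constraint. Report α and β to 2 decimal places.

With mean 0.22 fixed, write α = 0.22s, β = 0.78s where s = α+β.
Need P(θ < 0.28) = 0.95 under Beta(0.22s, 0.78s). Normal approximation: (q−m)/√(m(1−m)/s) ≈ z_{0.95} = 1.64, so s ≈ 0.22·0.78·(1.64)²/(0.28−0.22)² = 129.0.
At s = 129.0: P(θ<0.28) ≈ 0.944. Adjusting to match 0.95 gives s ≈ 138.21.
So α = 0.22·138.21 ≈ 30.41, β = 0.78·138.21 ≈ 107.80.

α ≈ 30.41, β ≈ 107.80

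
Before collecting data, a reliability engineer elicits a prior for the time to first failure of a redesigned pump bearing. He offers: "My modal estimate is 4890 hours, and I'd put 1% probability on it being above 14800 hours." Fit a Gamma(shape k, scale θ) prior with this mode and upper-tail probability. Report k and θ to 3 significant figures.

Gamma(k,θ) with k>1 has mode (k−1)θ, so θ = 4890/(k−1).
Need P(X < 14800) = 0.99 with θ tied to k this way. Start at k = 2, θ = 4890: P(X<14800) ≈ 0.805.
Too low — raise k to concentrate. Iterating converges to k ≈ 4.66.
Then θ = 4890/(4.66−1) ≈ 1340.

k ≈ 4.66, θ ≈ 1340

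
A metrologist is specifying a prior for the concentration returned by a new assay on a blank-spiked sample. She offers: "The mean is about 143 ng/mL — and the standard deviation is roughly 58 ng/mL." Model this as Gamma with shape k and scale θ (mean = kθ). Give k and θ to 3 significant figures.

For Gamma(k, scale θ): mean = kθ, variance = kθ², so CV = 1/√k.
CV = SD/mean = 58/143 = 0.4056, hence k = 1/CV² = 6.08.
Then θ = mean/k = 143/6.08 = 23.5.

k ≈ 6.08, θ ≈ 23.5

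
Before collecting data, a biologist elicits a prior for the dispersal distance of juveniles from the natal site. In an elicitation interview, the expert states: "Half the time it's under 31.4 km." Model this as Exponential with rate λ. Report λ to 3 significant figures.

λ ≈ 0.0221

Exponential median = ln 2 / λ, so λ = ln 2 / 31.4 = 0.0221.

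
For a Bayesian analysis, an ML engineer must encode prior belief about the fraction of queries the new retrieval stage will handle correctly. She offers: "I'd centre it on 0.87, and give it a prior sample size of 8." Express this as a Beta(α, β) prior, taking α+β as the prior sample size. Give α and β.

α = 6.96, β = 1.04

Under the effective-sample-size interpretation, Beta(α, β) has prior mean α/(α+β) and prior sample size α+β.
So α+β = 8 and α/(α+β) = 0.87, giving α = 0.87·8 = 6.96 and β = 8 − 6.96 = 1.04.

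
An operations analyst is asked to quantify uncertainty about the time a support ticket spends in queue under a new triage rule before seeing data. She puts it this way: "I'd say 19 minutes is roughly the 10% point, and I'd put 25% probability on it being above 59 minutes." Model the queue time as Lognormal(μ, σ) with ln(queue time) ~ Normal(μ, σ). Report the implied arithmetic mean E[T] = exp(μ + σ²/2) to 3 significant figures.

E[T] ≈ 47.2 minutes

If T ~ Lognormal(μ,σ) then ln T ~ Normal(μ,σ), so the p-quantile of ln T is μ + z_p·σ.
ln(19) = 2.944 and ln(59) = 4.078; z_{0.1} = -1.282, z_{0.75} = 0.6745.
σ = (4.078 − 2.944)/(0.6745 − (-1.282)) = 0.579.
μ = 2.944 − (-1.282)·0.579 = 3.687.
E[T] = exp(μ + σ²/2) = exp(3.687 + 0.1678) = 47.2 minutes.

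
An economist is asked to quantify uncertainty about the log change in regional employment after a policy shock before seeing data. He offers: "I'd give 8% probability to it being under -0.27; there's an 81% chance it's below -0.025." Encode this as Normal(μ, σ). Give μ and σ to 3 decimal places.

For Normal(μ,σ), the p-quantile is μ + z_p·σ. Here z_{0.08} = -1.405, z_{0.81} = 0.8779.
So -0.27 = μ − 1.405σ and -0.025 = μ + 0.8779σ.
Subtracting: σ = (-0.025 − -0.27)/(0.8779 − (-1.405)) = 0.107.
Then μ = -0.27 − (-1.405)·0.107 = -0.119.

μ = -0.119, σ = 0.107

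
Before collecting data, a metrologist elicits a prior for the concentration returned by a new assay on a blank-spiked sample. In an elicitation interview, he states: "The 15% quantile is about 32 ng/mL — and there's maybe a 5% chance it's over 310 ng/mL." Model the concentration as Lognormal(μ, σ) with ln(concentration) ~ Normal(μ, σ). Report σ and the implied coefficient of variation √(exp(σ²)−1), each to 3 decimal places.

If T ~ Lognormal(μ,σ) then ln T ~ Normal(μ,σ), so the p-quantile of ln T is μ + z_p·σ.
ln(32) = 3.466 and ln(310) = 5.737; z_{0.15} = -1.036, z_{0.95} = 1.645.
σ = (5.737 − 3.466)/(1.645 − (-1.036)) = 0.847.
μ = 3.466 − (-1.036)·0.847 = 4.344.
CV = √(exp(σ²)−1) = √(exp(0.7173)−1) = 1.024.

σ ≈ 0.847, CV ≈ 1.024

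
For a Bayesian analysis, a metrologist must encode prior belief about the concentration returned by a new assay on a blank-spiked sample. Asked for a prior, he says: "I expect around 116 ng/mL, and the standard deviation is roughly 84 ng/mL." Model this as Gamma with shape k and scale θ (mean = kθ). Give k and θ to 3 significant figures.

For Gamma(k, scale θ): mean = kθ, variance = kθ², so CV = 1/√k.
CV = SD/mean = 84/116 = 0.7241, hence k = 1/CV² = 1.91.
Then θ = mean/k = 116/1.91 = 60.8.

k ≈ 1.91, θ ≈ 60.8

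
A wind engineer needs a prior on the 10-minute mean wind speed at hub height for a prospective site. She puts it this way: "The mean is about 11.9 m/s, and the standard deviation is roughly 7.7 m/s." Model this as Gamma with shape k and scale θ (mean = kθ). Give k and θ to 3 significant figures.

k ≈ 2.39, θ ≈ 4.98

For Gamma(k, scale θ): mean = kθ, variance = kθ², so CV = 1/√k.
CV = SD/mean = 7.7/11.9 = 0.6471, hence k = 1/CV² = 2.39.
Then θ = mean/k = 11.9/2.39 = 4.98.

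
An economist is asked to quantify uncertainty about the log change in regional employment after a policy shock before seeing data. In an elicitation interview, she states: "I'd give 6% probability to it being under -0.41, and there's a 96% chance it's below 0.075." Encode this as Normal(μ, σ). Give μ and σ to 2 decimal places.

μ = -0.18, σ = 0.15

For Normal(μ,σ), the p-quantile is μ + z_p·σ. Here z_{0.06} = -1.555, z_{0.96} = 1.751.
So -0.41 = μ − 1.555σ and 0.075 = μ + 1.751σ.
Subtracting: σ = (0.075 − -0.41)/(1.751 − (-1.555)) = 0.15.
Then μ = -0.41 − (-1.555)·0.15 = -0.18.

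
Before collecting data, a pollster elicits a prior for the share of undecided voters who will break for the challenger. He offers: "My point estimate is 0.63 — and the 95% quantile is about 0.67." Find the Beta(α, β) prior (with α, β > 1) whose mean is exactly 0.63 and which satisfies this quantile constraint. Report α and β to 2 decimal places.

With mean 0.63 fixed, write α = 0.63s, β = 0.37s where s = α+β.
Need P(θ < 0.67) = 0.95 under Beta(0.63s, 0.37s). Normal approximation: (q−m)/√(m(1−m)/s) ≈ z_{0.95} = 1.64, so s ≈ 0.63·0.37·(1.64)²/(0.67−0.63)² = 394.2.
At s = 394.2: P(θ<0.67) ≈ 0.952. Adjusting to match 0.95 gives s ≈ 385.79.
So α = 0.63·385.79 ≈ 243.04, β = 0.37·385.79 ≈ 142.74.

α ≈ 243.04, β ≈ 142.74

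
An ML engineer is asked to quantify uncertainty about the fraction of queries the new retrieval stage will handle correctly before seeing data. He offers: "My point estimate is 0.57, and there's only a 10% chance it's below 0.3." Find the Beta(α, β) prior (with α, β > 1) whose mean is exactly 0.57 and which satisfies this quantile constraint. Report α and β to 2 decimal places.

α ≈ 3.07, β ≈ 2.32

With mean 0.57 fixed, write α = 0.57s, β = 0.43s where s = α+β.
Need P(θ < 0.3) = 0.1 under Beta(0.57s, 0.43s). Normal approximation: (q−m)/√(m(1−m)/s) ≈ z_{0.1} = -1.28, so s ≈ 0.57·0.43·(-1.28)²/(0.3−0.57)² = 5.5.
At s = 5.5: P(θ<0.3) ≈ 0.097. Adjusting to match 0.1 gives s ≈ 5.39.
So α = 0.57·5.39 ≈ 3.07, β = 0.43·5.39 ≈ 2.32.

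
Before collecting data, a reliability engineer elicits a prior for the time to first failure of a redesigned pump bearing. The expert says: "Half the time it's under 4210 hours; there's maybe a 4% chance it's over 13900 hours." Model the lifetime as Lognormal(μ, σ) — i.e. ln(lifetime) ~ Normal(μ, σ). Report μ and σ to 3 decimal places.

If T ~ Lognormal(μ,σ) then ln T ~ Normal(μ,σ), so the p-quantile of ln T is μ + z_p·σ.
ln(4210) = 8.345 and ln(13900) = 9.54; z_{0.5} = 0, z_{0.96} = 1.751.
σ = (9.54 − 8.345)/(1.751 − (0)) = 0.682.
μ = 8.345 − (0)·0.682 = 8.345.

μ ≈ 8.345, σ ≈ 0.682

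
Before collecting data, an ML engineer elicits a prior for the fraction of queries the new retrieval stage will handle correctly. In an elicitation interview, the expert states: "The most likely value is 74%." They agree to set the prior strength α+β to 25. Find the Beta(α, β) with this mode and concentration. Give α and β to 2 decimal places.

For α,β > 1 the Beta mode is (α−1)/(α+β−2). With α+β = 25, the mode is (α−1)/23.
Set (α−1)/23 = 0.74 → α = 1 + 0.74·23 = 18.02.
β = 25 − α = 6.98.

α = 18.02, β = 6.98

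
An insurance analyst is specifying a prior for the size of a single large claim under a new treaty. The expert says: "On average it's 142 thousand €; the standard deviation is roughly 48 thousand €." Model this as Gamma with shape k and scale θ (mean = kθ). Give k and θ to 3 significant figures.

k ≈ 8.75, θ ≈ 16.2

For Gamma(k, scale θ): mean = kθ, variance = kθ², so CV = 1/√k.
CV = SD/mean = 48/142 = 0.338, hence k = 1/CV² = 8.75.
Then θ = mean/k = 142/8.75 = 16.2.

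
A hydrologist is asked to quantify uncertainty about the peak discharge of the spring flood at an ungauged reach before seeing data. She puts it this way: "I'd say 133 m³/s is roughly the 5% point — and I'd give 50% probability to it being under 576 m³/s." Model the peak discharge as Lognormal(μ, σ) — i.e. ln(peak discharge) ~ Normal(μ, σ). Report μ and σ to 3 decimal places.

If T ~ Lognormal(μ,σ) then ln T ~ Normal(μ,σ), so the p-quantile of ln T is μ + z_p·σ.
ln(133) = 4.89 and ln(576) = 6.356; z_{0.05} = -1.645, z_{0.5} = 0.
σ = (6.356 − 4.89)/(0 − (-1.645)) = 0.891.
μ = 4.89 − (-1.645)·0.891 = 6.356.

μ ≈ 6.356, σ ≈ 0.891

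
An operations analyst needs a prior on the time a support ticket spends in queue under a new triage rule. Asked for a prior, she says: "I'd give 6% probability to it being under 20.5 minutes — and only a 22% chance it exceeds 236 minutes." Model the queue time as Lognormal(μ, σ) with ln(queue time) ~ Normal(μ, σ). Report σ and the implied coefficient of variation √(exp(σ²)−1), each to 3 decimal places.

σ ≈ 1.050, CV ≈ 1.418

If T ~ Lognormal(μ,σ) then ln T ~ Normal(μ,σ), so the p-quantile of ln T is μ + z_p·σ.
ln(20.5) = 3.02 and ln(236) = 5.464; z_{0.06} = -1.555, z_{0.78} = 0.7722.
σ = (5.464 − 3.02)/(0.7722 − (-1.555)) = 1.050.
μ = 3.02 − (-1.555)·1.050 = 4.653.
CV = √(exp(σ²)−1) = √(exp(1.1026)−1) = 1.418.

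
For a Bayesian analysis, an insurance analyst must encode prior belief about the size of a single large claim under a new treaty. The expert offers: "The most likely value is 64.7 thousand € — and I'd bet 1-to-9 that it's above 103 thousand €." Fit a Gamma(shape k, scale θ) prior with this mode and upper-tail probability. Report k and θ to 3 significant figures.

k ≈ 9.68, θ ≈ 7.45

Gamma(k,θ) with k>1 has mode (k−1)θ, so θ = 64.7/(k−1).
Need P(X < 103) = 0.9 with θ tied to k this way. Start at k = 2, θ = 64.7: P(X<103) ≈ 0.472.
Too low — raise k to concentrate. Iterating converges to k ≈ 9.68.
Then θ = 64.7/(9.68−1) ≈ 7.45.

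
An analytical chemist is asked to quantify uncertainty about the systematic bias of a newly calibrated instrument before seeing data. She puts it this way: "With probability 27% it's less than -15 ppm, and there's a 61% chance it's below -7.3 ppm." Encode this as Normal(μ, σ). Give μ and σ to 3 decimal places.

The p-quantile of Normal(μ,σ) is μ + z_p·σ, with z_{0.27} = -0.6128 and z_{0.61} = 0.2793.
Eliminate σ: μ = (z₂·x₁ − z₁·x₂)/(z₂ − z₁) = (0.2793·-15 − (-0.6128)·-7.3)/0.8921 = -9.711.
Then σ = (x₂ − x₁)/(z₂ − z₁) = (-7.3 − -15)/0.8921 = 8.631.

μ = -9.711, σ = 8.631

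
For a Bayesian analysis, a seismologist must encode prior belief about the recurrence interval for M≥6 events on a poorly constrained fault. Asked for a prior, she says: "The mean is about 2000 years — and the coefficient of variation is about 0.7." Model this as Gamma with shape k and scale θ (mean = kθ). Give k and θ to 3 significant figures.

For Gamma(k, scale θ): mean = kθ, variance = kθ², so CV = 1/√k.
CV = 0.7, hence k = 1/CV² = 2.04.
Then θ = mean/k = 2000/2.04 = 980.

k ≈ 2.04, θ ≈ 980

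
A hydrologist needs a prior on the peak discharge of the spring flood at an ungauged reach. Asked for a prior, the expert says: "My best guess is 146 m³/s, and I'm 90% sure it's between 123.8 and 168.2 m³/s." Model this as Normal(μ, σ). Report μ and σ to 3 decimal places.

μ = 146.000, σ = 13.497

A symmetric 90% interval runs μ ± z·σ with z = 1.645.
Half-width = 22.2, so σ = 22.2/1.645 = 13.497.
μ is the stated best guess, 146.000.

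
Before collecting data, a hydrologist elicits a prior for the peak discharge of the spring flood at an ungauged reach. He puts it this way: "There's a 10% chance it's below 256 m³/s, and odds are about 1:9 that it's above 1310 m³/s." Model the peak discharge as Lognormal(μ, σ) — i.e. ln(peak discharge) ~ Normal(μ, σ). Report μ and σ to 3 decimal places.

μ ≈ 6.361, σ ≈ 0.637

If T ~ Lognormal(μ,σ) then ln T ~ Normal(μ,σ), so the p-quantile of ln T is μ + z_p·σ.
ln(256) = 5.545 and ln(1310) = 7.178; z_{0.1} = -1.282, z_{0.9} = 1.282.
σ = (7.178 − 5.545)/(1.282 − (-1.282)) = 0.637.
μ = 5.545 − (-1.282)·0.637 = 6.361.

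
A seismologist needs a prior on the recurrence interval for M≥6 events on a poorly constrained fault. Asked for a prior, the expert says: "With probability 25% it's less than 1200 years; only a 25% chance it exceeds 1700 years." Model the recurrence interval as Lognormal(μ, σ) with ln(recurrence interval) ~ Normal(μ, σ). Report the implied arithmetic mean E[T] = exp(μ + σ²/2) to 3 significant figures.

E[T] ≈ 1480 years

If T ~ Lognormal(μ,σ) then ln T ~ Normal(μ,σ), so the p-quantile of ln T is μ + z_p·σ.
ln(1200) = 7.09 and ln(1700) = 7.438; z_{0.25} = -0.6745, z_{0.75} = 0.6745.
σ = (7.438 − 7.09)/(0.6745 − (-0.6745)) = 0.258.
μ = 7.09 − (-0.6745)·0.258 = 7.264.
E[T] = exp(μ + σ²/2) = exp(7.264 + 0.0333) = 1480 years.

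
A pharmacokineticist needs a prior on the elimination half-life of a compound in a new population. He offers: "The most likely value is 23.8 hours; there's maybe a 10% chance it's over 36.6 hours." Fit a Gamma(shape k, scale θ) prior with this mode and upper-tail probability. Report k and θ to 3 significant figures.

Gamma(k,θ) with k>1 has mode (k−1)θ, so θ = 23.8/(k−1).
Need P(X < 36.6) = 0.9 with θ tied to k this way. Start at k = 2, θ = 23.8: P(X<36.6) ≈ 0.455.
Too low — raise k to concentrate. Iterating converges to k ≈ 11.1.
Then θ = 23.8/(11.1−1) ≈ 2.36.

k ≈ 11.1, θ ≈ 2.36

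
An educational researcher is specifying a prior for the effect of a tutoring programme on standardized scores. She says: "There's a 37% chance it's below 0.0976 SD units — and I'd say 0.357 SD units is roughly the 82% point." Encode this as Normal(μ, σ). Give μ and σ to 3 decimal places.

μ = 0.167, σ = 0.208

For Normal(μ,σ), the p-quantile is μ + z_p·σ. Here z_{0.37} = -0.3319, z_{0.82} = 0.9154.
So 0.0976 = μ − 0.3319σ and 0.357 = μ + 0.9154σ.
Subtracting: σ = (0.357 − 0.0976)/(0.9154 − (-0.3319)) = 0.208.
Then μ = 0.0976 − (-0.3319)·0.208 = 0.167.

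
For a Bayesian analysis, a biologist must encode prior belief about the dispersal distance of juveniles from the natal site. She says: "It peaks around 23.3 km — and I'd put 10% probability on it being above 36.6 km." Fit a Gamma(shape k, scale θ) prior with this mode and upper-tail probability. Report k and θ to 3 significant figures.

k ≈ 10.2, θ ≈ 2.54

Gamma(k,θ) with k>1 has mode (k−1)θ, so θ = 23.3/(k−1).
Need P(X < 36.6) = 0.9 with θ tied to k this way. Start at k = 2, θ = 23.3: P(X<36.6) ≈ 0.466.
Too low — raise k to concentrate. Iterating converges to k ≈ 10.2.
Then θ = 23.3/(10.2−1) ≈ 2.54.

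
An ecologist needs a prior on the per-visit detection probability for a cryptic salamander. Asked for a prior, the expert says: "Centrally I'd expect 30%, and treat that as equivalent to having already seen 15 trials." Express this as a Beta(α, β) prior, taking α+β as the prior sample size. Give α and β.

α = 4.5, β = 10.5

Under the effective-sample-size interpretation, Beta(α, β) has prior mean α/(α+β) and prior sample size α+β.
So α+β = 15 and α/(α+β) = 0.3, giving α = 0.3·15 = 4.5 and β = 15 − 4.5 = 10.5.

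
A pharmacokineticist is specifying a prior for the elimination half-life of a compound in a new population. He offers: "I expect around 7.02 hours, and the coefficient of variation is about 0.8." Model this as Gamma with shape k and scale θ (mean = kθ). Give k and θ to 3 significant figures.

k ≈ 1.56, θ ≈ 4.49

For Gamma(k, scale θ): mean = kθ, variance = kθ², so CV = 1/√k.
CV = 0.8, hence k = 1/CV² = 1.56.
Then θ = mean/k = 7.02/1.56 = 4.49.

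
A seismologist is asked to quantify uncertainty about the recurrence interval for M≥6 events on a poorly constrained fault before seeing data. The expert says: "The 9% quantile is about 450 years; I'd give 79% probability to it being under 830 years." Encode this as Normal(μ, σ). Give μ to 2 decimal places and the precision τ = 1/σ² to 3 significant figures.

μ = 687.28, τ = 3.19e-05

For Normal(μ,σ), the p-quantile is μ + z_p·σ. Here z_{0.09} = -1.341, z_{0.79} = 0.8064.
So 450 = μ − 1.341σ and 830 = μ + 0.8064σ.
Subtracting: σ = (830 − 450)/(0.8064 − (-1.341)) = 176.98.
Then μ = 450 − (-1.341)·176.98 = 687.28.
Precision τ = 1/σ² = 1/177² = 3.19e-05.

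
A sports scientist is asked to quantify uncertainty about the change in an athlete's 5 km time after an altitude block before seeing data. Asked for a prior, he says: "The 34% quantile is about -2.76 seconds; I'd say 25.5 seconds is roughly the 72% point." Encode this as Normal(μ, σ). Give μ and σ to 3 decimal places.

μ = 8.951, σ = 28.393

For Normal(μ,σ), the p-quantile is μ + z_p·σ. Here z_{0.34} = -0.4125, z_{0.72} = 0.5828.
So -2.76 = μ − 0.4125σ and 25.5 = μ + 0.5828σ.
Subtracting: σ = (25.5 − -2.76)/(0.5828 − (-0.4125)) = 28.393.
Then μ = -2.76 − (-0.4125)·28.393 = 8.951.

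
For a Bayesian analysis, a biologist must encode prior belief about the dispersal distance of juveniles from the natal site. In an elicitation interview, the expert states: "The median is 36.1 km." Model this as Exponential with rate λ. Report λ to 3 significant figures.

λ ≈ 0.0192

Exponential median = ln 2 / λ, so λ = ln 2 / 36.1 = 0.0192.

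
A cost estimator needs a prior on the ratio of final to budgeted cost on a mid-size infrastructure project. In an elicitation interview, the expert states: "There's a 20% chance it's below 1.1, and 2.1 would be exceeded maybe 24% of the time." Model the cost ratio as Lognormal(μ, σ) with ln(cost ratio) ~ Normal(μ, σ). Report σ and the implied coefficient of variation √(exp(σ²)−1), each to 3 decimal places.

If T ~ Lognormal(μ,σ) then ln T ~ Normal(μ,σ), so the p-quantile of ln T is μ + z_p·σ.
ln(1.1) = 0.09531 and ln(2.1) = 0.7419; z_{0.2} = -0.8416, z_{0.76} = 0.7063.
σ = (0.7419 − 0.09531)/(0.7063 − (-0.8416)) = 0.418.
μ = 0.09531 − (-0.8416)·0.418 = 0.447.
CV = √(exp(σ²)−1) = √(exp(0.1745)−1) = 0.437.

σ ≈ 0.418, CV ≈ 0.437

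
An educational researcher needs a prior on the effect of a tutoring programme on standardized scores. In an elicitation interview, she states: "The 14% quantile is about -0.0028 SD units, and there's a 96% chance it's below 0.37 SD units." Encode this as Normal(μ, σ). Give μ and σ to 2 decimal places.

μ = 0.14, σ = 0.13

For Normal(μ,σ), the p-quantile is μ + z_p·σ. Here z_{0.14} = -1.08, z_{0.96} = 1.751.
So -0.0028 = μ − 1.08σ and 0.37 = μ + 1.751σ.
Subtracting: σ = (0.37 − -0.0028)/(1.751 − (-1.08)) = 0.13.
Then μ = -0.0028 − (-1.08)·0.13 = 0.14.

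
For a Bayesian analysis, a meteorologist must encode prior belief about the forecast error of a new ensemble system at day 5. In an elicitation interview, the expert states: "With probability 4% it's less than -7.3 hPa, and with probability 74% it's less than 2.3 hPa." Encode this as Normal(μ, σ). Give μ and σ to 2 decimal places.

The p-quantile of Normal(μ,σ) is μ + z_p·σ, with z_{0.04} = -1.751 and z_{0.74} = 0.6433.
Eliminate σ: μ = (z₂·x₁ − z₁·x₂)/(z₂ − z₁) = (0.6433·-7.3 − (-1.751)·2.3)/2.394 = -0.28.
Then σ = (x₂ − x₁)/(z₂ − z₁) = (2.3 − -7.3)/2.394 = 4.01.

μ = -0.28, σ = 4.01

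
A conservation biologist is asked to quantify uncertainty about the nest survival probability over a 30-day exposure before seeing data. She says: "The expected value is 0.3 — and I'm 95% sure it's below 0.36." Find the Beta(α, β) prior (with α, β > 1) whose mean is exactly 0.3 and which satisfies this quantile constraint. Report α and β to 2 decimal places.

α ≈ 49.30, β ≈ 115.04

With mean 0.3 fixed, write α = 0.3s, β = 0.7s where s = α+β.
Need P(θ < 0.36) = 0.95 under Beta(0.3s, 0.7s). Normal approximation: (q−m)/√(m(1−m)/s) ≈ z_{0.95} = 1.64, so s ≈ 0.3·0.7·(1.64)²/(0.36−0.3)² = 157.8.
At s = 157.8: P(θ<0.36) ≈ 0.947. Adjusting to match 0.95 gives s ≈ 164.35.
So α = 0.3·164.35 ≈ 49.30, β = 0.7·164.35 ≈ 115.04.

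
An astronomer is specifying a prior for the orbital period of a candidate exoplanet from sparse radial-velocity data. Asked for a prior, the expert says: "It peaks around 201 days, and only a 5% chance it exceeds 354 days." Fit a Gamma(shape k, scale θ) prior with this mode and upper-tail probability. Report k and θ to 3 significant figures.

k ≈ 9.71, θ ≈ 23.1

Gamma(k,θ) with k>1 has mode (k−1)θ, so θ = 201/(k−1).
Need P(X < 354) = 0.95 with θ tied to k this way. Start at k = 2, θ = 201: P(X<354) ≈ 0.526.
Too low — raise k to concentrate. Iterating converges to k ≈ 9.71.
Then θ = 201/(9.71−1) ≈ 23.1.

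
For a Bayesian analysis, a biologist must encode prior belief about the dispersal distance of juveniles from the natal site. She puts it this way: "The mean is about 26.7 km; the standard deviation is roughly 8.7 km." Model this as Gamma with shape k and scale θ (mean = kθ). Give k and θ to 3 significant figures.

k ≈ 9.42, θ ≈ 2.83

For Gamma(k, scale θ): mean = kθ, variance = kθ², so CV = 1/√k.
CV = SD/mean = 8.7/26.7 = 0.3258, hence k = 1/CV² = 9.42.
Then θ = mean/k = 26.7/9.42 = 2.83.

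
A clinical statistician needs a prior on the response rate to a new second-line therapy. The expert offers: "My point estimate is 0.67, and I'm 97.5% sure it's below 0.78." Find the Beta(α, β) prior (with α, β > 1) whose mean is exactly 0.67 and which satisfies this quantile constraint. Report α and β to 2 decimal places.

With mean 0.67 fixed, write α = 0.67s, β = 0.33s where s = α+β.
Need P(θ < 0.78) = 0.975 under Beta(0.67s, 0.33s). Normal approximation: (q−m)/√(m(1−m)/s) ≈ z_{0.975} = 1.96, so s ≈ 0.67·0.33·(1.96)²/(0.78−0.67)² = 70.2.
At s = 70.2: P(θ<0.78) ≈ 0.981. Adjusting to match 0.975 gives s ≈ 62.52.
So α = 0.67·62.52 ≈ 41.89, β = 0.33·62.52 ≈ 20.63.

α ≈ 41.89, β ≈ 20.63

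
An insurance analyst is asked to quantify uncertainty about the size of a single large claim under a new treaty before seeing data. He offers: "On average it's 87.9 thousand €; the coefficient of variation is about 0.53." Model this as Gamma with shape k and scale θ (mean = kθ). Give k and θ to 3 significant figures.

For Gamma(k, scale θ): mean = kθ, variance = kθ², so CV = 1/√k.
CV = 0.53, hence k = 1/CV² = 3.56.
Then θ = mean/k = 87.9/3.56 = 24.7.

k ≈ 3.56, θ ≈ 24.7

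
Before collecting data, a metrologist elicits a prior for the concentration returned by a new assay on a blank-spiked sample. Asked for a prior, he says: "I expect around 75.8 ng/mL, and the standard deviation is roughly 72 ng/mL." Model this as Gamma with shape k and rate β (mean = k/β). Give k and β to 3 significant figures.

For Gamma(k, rate β): mean = k/β, variance = k/β², so CV = 1/√k.
CV = SD/mean = 72/75.8 = 0.9499, hence k = 1/CV² = 1.11.
Then β = k/mean = 1.11/75.8 = 0.0146.

k ≈ 1.11, β ≈ 0.0146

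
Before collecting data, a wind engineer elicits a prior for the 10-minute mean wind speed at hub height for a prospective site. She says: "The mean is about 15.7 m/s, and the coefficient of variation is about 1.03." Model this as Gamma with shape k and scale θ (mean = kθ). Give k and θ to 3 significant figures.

For Gamma(k, scale θ): mean = kθ, variance = kθ², so CV = 1/√k.
CV = 1.03, hence k = 1/CV² = 0.943.
Then θ = mean/k = 15.7/0.943 = 16.7.

k ≈ 0.943, θ ≈ 16.7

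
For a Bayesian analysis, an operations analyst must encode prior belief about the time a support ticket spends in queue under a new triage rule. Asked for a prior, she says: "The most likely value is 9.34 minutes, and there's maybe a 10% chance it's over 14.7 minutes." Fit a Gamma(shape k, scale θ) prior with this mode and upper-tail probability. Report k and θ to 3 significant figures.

Gamma(k,θ) with k>1 has mode (k−1)θ, so θ = 9.34/(k−1).
Need P(X < 14.7) = 0.9 with θ tied to k this way. Start at k = 2, θ = 9.34: P(X<14.7) ≈ 0.467.
Too low — raise k to concentrate. Iterating converges to k ≈ 10.1.
Then θ = 9.34/(10.1−1) ≈ 1.03.

k ≈ 10.1, θ ≈ 1.03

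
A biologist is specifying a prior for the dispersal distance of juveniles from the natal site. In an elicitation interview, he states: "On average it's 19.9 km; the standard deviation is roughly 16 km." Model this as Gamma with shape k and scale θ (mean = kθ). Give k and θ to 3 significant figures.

For Gamma(k, scale θ): mean = kθ, variance = kθ², so CV = 1/√k.
CV = SD/mean = 16/19.9 = 0.804, hence k = 1/CV² = 1.55.
Then θ = mean/k = 19.9/1.55 = 12.9.

k ≈ 1.55, θ ≈ 12.9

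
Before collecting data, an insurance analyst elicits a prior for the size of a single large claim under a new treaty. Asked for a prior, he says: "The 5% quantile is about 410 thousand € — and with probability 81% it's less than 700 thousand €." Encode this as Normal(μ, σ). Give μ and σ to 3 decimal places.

μ = 599.082, σ = 114.954

The p-quantile of Normal(μ,σ) is μ + z_p·σ, with z_{0.05} = -1.645 and z_{0.81} = 0.8779.
Eliminate σ: μ = (z₂·x₁ − z₁·x₂)/(z₂ − z₁) = (0.8779·410 − (-1.645)·700)/2.523 = 599.082.
Then σ = (x₂ − x₁)/(z₂ − z₁) = (700 − 410)/2.523 = 114.954.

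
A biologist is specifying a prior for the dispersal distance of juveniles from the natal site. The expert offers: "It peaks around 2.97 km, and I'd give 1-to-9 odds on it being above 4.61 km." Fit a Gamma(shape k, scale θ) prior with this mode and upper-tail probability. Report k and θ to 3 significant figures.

Gamma(k,θ) with k>1 has mode (k−1)θ, so θ = 2.97/(k−1).
Need P(X < 4.61) = 0.9 with θ tied to k this way. Start at k = 2, θ = 2.97: P(X<4.61) ≈ 0.459.
Too low — raise k to concentrate. Iterating converges to k ≈ 10.7.
Then θ = 2.97/(10.7−1) ≈ 0.307.

k ≈ 10.7, θ ≈ 0.307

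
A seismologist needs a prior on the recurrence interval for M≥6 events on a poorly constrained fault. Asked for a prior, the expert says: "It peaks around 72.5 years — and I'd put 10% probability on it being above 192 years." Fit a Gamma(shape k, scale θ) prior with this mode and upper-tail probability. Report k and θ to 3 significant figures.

Gamma(k,θ) with k>1 has mode (k−1)θ, so θ = 72.5/(k−1).
Need P(X < 192) = 0.9 with θ tied to k this way. Start at k = 2, θ = 72.5: P(X<192) ≈ 0.742.
Too low — raise k to concentrate. Iterating converges to k ≈ 3.02.
Then θ = 72.5/(3.02−1) ≈ 35.9.

k ≈ 3.02, θ ≈ 35.9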